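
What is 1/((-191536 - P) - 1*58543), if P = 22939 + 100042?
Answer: -1/373060 ≈ -2.6805e-6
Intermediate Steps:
P = 122981
1/((-191536 - P) - 1*58543) = 1/((-191536 - 1*122981) - 1*58543) = 1/((-191536 - 122981) - 58543) = 1/(-314517 - 58543) = 1/(-373060) = -1/373060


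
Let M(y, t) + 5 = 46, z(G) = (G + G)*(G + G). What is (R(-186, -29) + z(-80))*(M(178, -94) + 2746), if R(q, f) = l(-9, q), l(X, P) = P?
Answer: 70828818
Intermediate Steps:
z(G) = 4*G**2 (z(G) = (2*G)*(2*G) = 4*G**2)
M(y, t) = 41 (M(y, t) = -5 + 46 = 41)
R(q, f) = q
(R(-186, -29) + z(-80))*(M(178, -94) + 2746) = (-186 + 4*(-80)**2)*(41 + 2746) = (-186 + 4*6400)*2787 = (-186 + 25600)*2787 = 25414*2787 = 70828818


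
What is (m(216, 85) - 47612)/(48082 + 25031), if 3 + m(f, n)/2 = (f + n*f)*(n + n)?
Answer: 6268222/73113 ≈ 85.733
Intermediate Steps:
m(f, n) = -6 + 4*n*(f + f*n) (m(f, n) = -6 + 2*((f + n*f)*(n + n)) = -6 + 2*((f + f*n)*(2*n)) = -6 + 2*(2*n*(f + f*n)) = -6 + 4*n*(f + f*n))
(m(216, 85) - 47612)/(48082 + 25031) = ((-6 + 4*216*85 + 4*216*85²) - 47612)/(48082 + 25031) = ((-6 + 73440 + 4*216*7225) - 47612)/73113 = ((-6 + 73440 + 6242400) - 47612)*(1/73113) = (6315834 - 47612)*(1/73113) = 6268222*(1/73113) = 6268222/73113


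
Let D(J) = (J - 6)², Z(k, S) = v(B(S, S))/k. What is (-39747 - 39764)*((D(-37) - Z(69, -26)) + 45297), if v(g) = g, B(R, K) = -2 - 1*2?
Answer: -11245890646/3 ≈ -3.7486e+9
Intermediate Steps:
B(R, K) = -4 (B(R, K) = -2 - 2 = -4)
Z(k, S) = -4/k
D(J) = (-6 + J)²
(-39747 - 39764)*((D(-37) - Z(69, -26)) + 45297) = (-39747 - 39764)*(((-6 - 37)² - (-4)/69) + 45297) = -79511*(((-43)² - (-4)/69) + 45297) = -79511*((1849 - 1*(-4/69)) + 45297) = -79511*((1849 + 4/69) + 45297) = -79511*(127585/69 + 45297) = -79511*3253078/69 = -11245890646/3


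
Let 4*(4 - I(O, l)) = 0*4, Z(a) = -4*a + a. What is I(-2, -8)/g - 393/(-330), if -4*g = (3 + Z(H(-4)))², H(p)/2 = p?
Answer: 93739/80190 ≈ 1.1690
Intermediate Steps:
H(p) = 2*p
Z(a) = -3*a
I(O, l) = 4 (I(O, l) = 4 - 0*4 = 4 - ¼*0 = 4 + 0 = 4)
g = -729/4 (g = -(3 - 6*(-4))²/4 = -(3 - 3*(-8))²/4 = -(3 + 24)²/4 = -¼*27² = -¼*729 = -729/4 ≈ -182.25)
I(-2, -8)/g - 393/(-330) = 4/(-729/4) - 393/(-330) = 4*(-4/729) - 393*(-1/330) = -16/729 + 131/110 = 93739/80190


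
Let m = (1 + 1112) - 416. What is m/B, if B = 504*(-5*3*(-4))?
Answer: 697/30240 ≈ 0.023049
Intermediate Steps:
m = 697 (m = 1113 - 416 = 697)
B = 30240 (B = 504*(-15*(-4)) = 504*60 = 30240)
m/B = 697/30240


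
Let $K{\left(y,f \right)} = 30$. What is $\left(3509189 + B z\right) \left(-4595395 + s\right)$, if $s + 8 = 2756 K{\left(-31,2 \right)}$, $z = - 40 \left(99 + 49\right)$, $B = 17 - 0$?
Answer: $-15381837468927$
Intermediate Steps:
$B = 17$ ($B = 17 + 0 = 17$)
$z = -5920$ ($z = \left(-40\right) 148 = -5920$)
$s = 82672$ ($s = -8 + 2756 \cdot 30 = -8 + 82680 = 82672$)
$\left(3509189 + B z\right) \left(-4595395 + s\right) = \left(3509189 + 17 \left(-5920\right)\right) \left(-4595395 + 82672\right) = \left(3509189 - 100640\right) \left(-4512723\right) = 3408549 \left(-4512723\right) = -15381837468927$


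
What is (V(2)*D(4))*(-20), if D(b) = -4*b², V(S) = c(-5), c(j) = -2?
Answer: -2560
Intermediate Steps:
V(S) = -2
(V(2)*D(4))*(-20) = -(-8)*4²*(-20) = -(-8)*16*(-20) = -2*(-64)*(-20) = 128*(-20) = -2560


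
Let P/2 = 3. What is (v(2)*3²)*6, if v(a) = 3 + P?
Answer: 486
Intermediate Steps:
P = 6 (P = 2*3 = 6)
v(a) = 9 (v(a) = 3 + 6 = 9)
(v(2)*3²)*6 = (9*3²)*6 = (9*9)*6 = 81*6 = 486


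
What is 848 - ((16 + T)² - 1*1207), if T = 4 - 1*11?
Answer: 1974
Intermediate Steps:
T = -7 (T = 4 - 11 = -7)
848 - ((16 + T)² - 1*1207) = 848 - ((16 - 7)² - 1*1207) = 848 - (9² - 1207) = 848 - (81 - 1207) = 848 - 1*(-1126) = 848 + 1126 = 1974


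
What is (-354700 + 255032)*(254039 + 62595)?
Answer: -31558277512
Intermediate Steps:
(-354700 + 255032)*(254039 + 62595) = -99668*316634 = -31558277512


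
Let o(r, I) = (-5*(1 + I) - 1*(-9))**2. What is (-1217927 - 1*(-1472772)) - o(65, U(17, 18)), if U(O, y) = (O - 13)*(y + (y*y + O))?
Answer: -51240131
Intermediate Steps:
U(O, y) = (-13 + O)*(O + y + y**2) (U(O, y) = (-13 + O)*(y + (y**2 + O)) = (-13 + O)*(y + (O + y**2)) = (-13 + O)*(O + y + y**2))
o(r, I) = (4 - 5*I)**2 (o(r, I) = ((-5 - 5*I) + 9)**2 = (4 - 5*I)**2)
(-1217927 - 1*(-1472772)) - o(65, U(17, 18)) = (-1217927 - 1*(-1472772)) - (-4 + 5*(17**2 - 13*17 - 13*18 - 13*18**2 + 17*18 + 17*18**2))**2 = (-1217927 + 1472772) - (-4 + 5*(289 - 221 - 234 - 13*324 + 306 + 17*324))**2 = 254845 - (-4 + 5*(289 - 221 - 234 - 4212 + 306 + 5508))**2 = 254845 - (-4 + 5*1436)**2 = 254845 - (-4 + 7180)**2 = 254845 - 1*7176**2 = 254845 - 1*51494976 = 254845 - 51494976 = -51240131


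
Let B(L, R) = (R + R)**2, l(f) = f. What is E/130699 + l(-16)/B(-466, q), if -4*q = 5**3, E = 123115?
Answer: 1915307139/2042171875 ≈ 0.93788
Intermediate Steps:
q = -125/4 (q = -1/4*5**3 = -1/4*125 = -125/4 ≈ -31.250)
B(L, R) = 4*R**2 (B(L, R) = (2*R)**2 = 4*R**2)
E/130699 + l(-16)/B(-466, q) = 123115/130699 - 16/(4*(-125/4)**2) = 123115*(1/130699) - 16/(4*(15625/16)) = 123115/130699 - 16/15625/4 = 123115/130699 - 16*4/15625 = 123115/130699 - 64/15625 = 1915307139/2042171875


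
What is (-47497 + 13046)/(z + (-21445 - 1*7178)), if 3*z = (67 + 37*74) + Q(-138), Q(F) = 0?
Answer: 34451/27688 ≈ 1.2443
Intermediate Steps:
z = 935 (z = ((67 + 37*74) + 0)/3 = ((67 + 2738) + 0)/3 = (2805 + 0)/3 = (1/3)*2805 = 935)
(-47497 + 13046)/(z + (-21445 - 1*7178)) = (-47497 + 13046)/(935 + (-21445 - 1*7178)) = -34451/(935 + (-21445 - 7178)) = -34451/(935 - 28623) = -34451/(-27688) = -34451*(-1/27688) = 34451/27688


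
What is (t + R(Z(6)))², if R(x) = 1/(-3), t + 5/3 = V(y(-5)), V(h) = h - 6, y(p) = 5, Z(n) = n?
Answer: 9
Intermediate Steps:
V(h) = -6 + h
t = -8/3 (t = -5/3 + (-6 + 5) = -5/3 - 1 = -8/3 ≈ -2.6667)
R(x) = -⅓
(t + R(Z(6)))² = (-8/3 - ⅓)² = (-3)² = 9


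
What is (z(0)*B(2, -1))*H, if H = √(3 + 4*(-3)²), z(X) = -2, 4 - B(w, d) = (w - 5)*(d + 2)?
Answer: -14*√39 ≈ -87.430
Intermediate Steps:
B(w, d) = 4 - (-5 + w)*(2 + d) (B(w, d) = 4 - (w - 5)*(d + 2) = 4 - (-5 + w)*(2 + d))
H = √39 (H = √(3 + 4*9) = √(3 + 36) = √39 ≈ 6.2450)
(z(0)*B(2, -1))*H = (-2*(14 - 2*2 + 5*(-1) - 1*(-1)*2))*√39 = (-2*(14 - 4 - 5 + 2))*√39 = (-2*7)*√39 = -14*√39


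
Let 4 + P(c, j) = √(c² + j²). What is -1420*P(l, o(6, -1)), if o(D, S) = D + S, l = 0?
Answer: -1420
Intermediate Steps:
P(c, j) = -4 + √(c² + j²)
-1420*P(l, o(6, -1)) = -1420*(-4 + √(0² + (6 - 1)²)) = -1420*(-4 + √(0 + 5²)) = -1420*(-4 + √(0 + 25)) = -1420*(-4 + √25) = -1420*(-4 + 5) = -1420*1 = -1420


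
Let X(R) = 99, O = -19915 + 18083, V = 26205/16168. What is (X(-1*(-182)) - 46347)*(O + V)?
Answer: 3640009233/43 ≈ 8.4651e+7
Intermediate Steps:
V = 26205/16168 (V = 26205*(1/16168) = 26205/16168 ≈ 1.6208)
O = -1832
(X(-1*(-182)) - 46347)*(O + V) = (99 - 46347)*(-1832 + 26205/16168) = -46248*(-29593571/16168) = 3640009233/43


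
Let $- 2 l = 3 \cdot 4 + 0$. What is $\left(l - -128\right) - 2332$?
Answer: $-2210$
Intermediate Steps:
$l = -6$ ($l = - \frac{3 \cdot 4 + 0}{2} = - \frac{12 + 0}{2} = \left(- \frac{1}{2}\right) 12 = -6$)
$\left(l - -128\right) - 2332 = \left(-6 - -128\right) - 2332 = \left(-6 + 128\right) - 2332 = 122 - 2332 = -2210$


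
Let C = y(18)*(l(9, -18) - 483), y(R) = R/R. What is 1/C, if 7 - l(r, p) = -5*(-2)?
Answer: -1/486 ≈ -0.0020576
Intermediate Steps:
l(r, p) = -3 (l(r, p) = 7 - (-5)*(-2) = 7 - 1*10 = 7 - 10 = -3)
y(R) = 1
C = -486 (C = 1*(-3 - 483) = 1*(-486) = -486)
1/C = 1/(-486) = -1/486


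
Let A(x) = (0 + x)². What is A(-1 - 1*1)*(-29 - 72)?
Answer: -404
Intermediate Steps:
A(x) = x²
A(-1 - 1*1)*(-29 - 72) = (-1 - 1*1)²*(-29 - 72) = (-1 - 1)²*(-101) = (-2)²*(-101) = 4*(-101) = -404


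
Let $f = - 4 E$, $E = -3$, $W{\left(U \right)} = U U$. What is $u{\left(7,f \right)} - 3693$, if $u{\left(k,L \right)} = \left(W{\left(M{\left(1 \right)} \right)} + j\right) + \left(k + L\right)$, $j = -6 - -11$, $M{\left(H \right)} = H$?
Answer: $-3668$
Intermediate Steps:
$W{\left(U \right)} = U^{2}$
$j = 5$ ($j = -6 + 11 = 5$)
$f = 12$ ($f = \left(-4\right) \left(-3\right) = 12$)
$u{\left(k,L \right)} = 6 + L + k$ ($u{\left(k,L \right)} = \left(1^{2} + 5\right) + \left(k + L\right) = \left(1 + 5\right) + \left(L + k\right) = 6 + \left(L + k\right) = 6 + L + k$)
$u{\left(7,f \right)} - 3693 = \left(6 + 12 + 7\right) - 3693 = 25 - 3693 = -3668$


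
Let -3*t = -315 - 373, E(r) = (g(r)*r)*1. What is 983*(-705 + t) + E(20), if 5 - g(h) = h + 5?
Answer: -1403941/3 ≈ -4.6798e+5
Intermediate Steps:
g(h) = -h (g(h) = 5 - (h + 5) = 5 - (5 + h) = 5 + (-5 - h) = -h)
E(r) = -r² (E(r) = ((-r)*r)*1 = -r²*1 = -r²)
t = 688/3 (t = -(-315 - 373)/3 = -⅓*(-688) = 688/3 ≈ 229.33)
983*(-705 + t) + E(20) = 983*(-705 + 688/3) - 1*20² = 983*(-1427/3) - 1*400 = -1402741/3 - 400 = -1403941/3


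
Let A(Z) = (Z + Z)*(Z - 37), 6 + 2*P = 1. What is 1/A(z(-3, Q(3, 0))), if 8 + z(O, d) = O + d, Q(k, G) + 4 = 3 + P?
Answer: 2/2987 ≈ 0.00066957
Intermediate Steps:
P = -5/2 (P = -3 + (1/2)*1 = -3 + 1/2 = -5/2 ≈ -2.5000)
Q(k, G) = -7/2 (Q(k, G) = -4 + (3 - 5/2) = -4 + 1/2 = -7/2)
z(O, d) = -8 + O + d (z(O, d) = -8 + (O + d) = -8 + O + d)
A(Z) = 2*Z*(-37 + Z) (A(Z) = (2*Z)*(-37 + Z) = 2*Z*(-37 + Z))
1/A(z(-3, Q(3, 0))) = 1/(2*(-8 - 3 - 7/2)*(-37 + (-8 - 3 - 7/2))) = 1/(2*(-29/2)*(-37 - 29/2)) = 1/(2*(-29/2)*(-103/2)) = 1/(2987/2) = 2/2987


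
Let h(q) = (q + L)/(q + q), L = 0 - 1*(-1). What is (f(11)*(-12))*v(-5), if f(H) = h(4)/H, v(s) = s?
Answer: 75/22 ≈ 3.4091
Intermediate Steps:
L = 1 (L = 0 + 1 = 1)
h(q) = (1 + q)/(2*q) (h(q) = (q + 1)/(q + q) = (1 + q)/((2*q)) = (1 + q)*(1/(2*q)) = (1 + q)/(2*q))
f(H) = 5/(8*H) (f(H) = ((½)*(1 + 4)/4)/H = ((½)*(¼)*5)/H = 5/(8*H))
(f(11)*(-12))*v(-5) = (((5/8)/11)*(-12))*(-5) = (((5/8)*(1/11))*(-12))*(-5) = ((5/88)*(-12))*(-5) = -15/22*(-5) = 75/22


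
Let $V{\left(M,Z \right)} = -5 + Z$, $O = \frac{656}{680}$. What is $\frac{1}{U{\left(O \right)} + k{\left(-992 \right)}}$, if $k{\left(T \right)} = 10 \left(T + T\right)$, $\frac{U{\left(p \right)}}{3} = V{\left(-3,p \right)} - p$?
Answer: $- \frac{1}{19855} \approx -5.0365 \cdot 10^{-5}$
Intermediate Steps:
$O = \frac{82}{85}$ ($O = 656 \cdot \frac{1}{680} = \frac{82}{85} \approx 0.96471$)
$U{\left(p \right)} = -15$ ($U{\left(p \right)} = 3 \left(\left(-5 + p\right) - p\right) = 3 \left(-5\right) = -15$)
$k{\left(T \right)} = 20 T$ ($k{\left(T \right)} = 10 \cdot 2 T = 20 T$)
$\frac{1}{U{\left(O \right)} + k{\left(-992 \right)}} = \frac{1}{-15 + 20 \left(-992\right)} = \frac{1}{-15 - 19840} = \frac{1}{-19855} = - \frac{1}{19855}$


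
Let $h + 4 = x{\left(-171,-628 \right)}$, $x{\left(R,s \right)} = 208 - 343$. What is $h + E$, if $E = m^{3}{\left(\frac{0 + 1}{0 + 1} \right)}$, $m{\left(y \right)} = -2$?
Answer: $-147$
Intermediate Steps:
$E = -8$ ($E = \left(-2\right)^{3} = -8$)
$x{\left(R,s \right)} = -135$
$h = -139$ ($h = -4 - 135 = -139$)
$h + E = -139 - 8 = -147$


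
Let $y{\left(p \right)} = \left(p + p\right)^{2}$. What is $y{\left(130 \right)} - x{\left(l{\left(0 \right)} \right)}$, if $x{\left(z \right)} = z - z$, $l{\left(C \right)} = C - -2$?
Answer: $67600$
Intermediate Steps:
$y{\left(p \right)} = 4 p^{2}$ ($y{\left(p \right)} = \left(2 p\right)^{2} = 4 p^{2}$)
$l{\left(C \right)} = 2 + C$ ($l{\left(C \right)} = C + 2 = 2 + C$)
$x{\left(z \right)} = 0$
$y{\left(130 \right)} - x{\left(l{\left(0 \right)} \right)} = 4 \cdot 130^{2} - 0 = 4 \cdot 16900 + 0 = 67600 + 0 = 67600$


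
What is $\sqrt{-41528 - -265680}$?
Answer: $2 \sqrt{56038} \approx 473.45$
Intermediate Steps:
$\sqrt{-41528 - -265680} = \sqrt{-41528 + 265680} = \sqrt{224152} = 2 \sqrt{56038}$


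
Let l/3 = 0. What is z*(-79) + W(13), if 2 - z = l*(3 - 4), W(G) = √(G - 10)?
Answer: -158 + √3 ≈ -156.27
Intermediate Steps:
l = 0 (l = 3*0 = 0)
W(G) = √(-10 + G)
z = 2 (z = 2 - 0*(3 - 4) = 2 - 0*(-1) = 2 - 1*0 = 2 + 0 = 2)
z*(-79) + W(13) = 2*(-79) + √(-10 + 13) = -158 + √3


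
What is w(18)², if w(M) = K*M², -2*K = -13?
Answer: 4435236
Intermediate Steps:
K = 13/2 (K = -½*(-13) = 13/2 ≈ 6.5000)
w(M) = 13*M²/2
w(18)² = ((13/2)*18²)² = ((13/2)*324)² = 2106² = 4435236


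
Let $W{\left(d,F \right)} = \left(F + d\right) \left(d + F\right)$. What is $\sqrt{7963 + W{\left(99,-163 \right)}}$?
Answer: $\sqrt{12059} \approx 109.81$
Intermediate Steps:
$W{\left(d,F \right)} = \left(F + d\right)^{2}$ ($W{\left(d,F \right)} = \left(F + d\right) \left(F + d\right) = \left(F + d\right)^{2}$)
$\sqrt{7963 + W{\left(99,-163 \right)}} = \sqrt{7963 + \left(-163 + 99\right)^{2}} = \sqrt{7963 + \left(-64\right)^{2}} = \sqrt{7963 + 4096} = \sqrt{12059}$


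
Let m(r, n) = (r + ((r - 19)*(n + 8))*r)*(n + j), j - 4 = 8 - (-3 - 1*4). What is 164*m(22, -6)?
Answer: 328328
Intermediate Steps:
j = 19 (j = 4 + (8 - (-3 - 1*4)) = 4 + (8 - (-3 - 4)) = 4 + (8 - 1*(-7)) = 4 + (8 + 7) = 4 + 15 = 19)
m(r, n) = (19 + n)*(r + r*(-19 + r)*(8 + n)) (m(r, n) = (r + ((r - 19)*(n + 8))*r)*(n + 19) = (r + ((-19 + r)*(8 + n))*r)*(19 + n) = (r + r*(-19 + r)*(8 + n))*(19 + n) = (19 + n)*(r + r*(-19 + r)*(8 + n)))
164*m(22, -6) = 164*(22*(-2869 - 512*(-6) - 19*(-6)**2 + 152*22 + 22*(-6)**2 + 27*(-6)*22)) = 164*(22*(-2869 + 3072 - 19*36 + 3344 + 22*36 - 3564)) = 164*(22*(-2869 + 3072 - 684 + 3344 + 792 - 3564)) = 164*(22*91) = 164*2002 = 328328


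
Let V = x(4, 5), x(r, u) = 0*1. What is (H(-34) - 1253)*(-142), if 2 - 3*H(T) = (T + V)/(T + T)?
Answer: 177855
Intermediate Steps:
x(r, u) = 0
V = 0
H(T) = ½ (H(T) = ⅔ - (T + 0)/(3*(T + T)) = ⅔ - T/(3*(2*T)) = ⅔ - T*1/(2*T)/3 = ⅔ - ⅓*½ = ⅔ - ⅙ = ½)
(H(-34) - 1253)*(-142) = (½ - 1253)*(-142) = -2505/2*(-142) = 177855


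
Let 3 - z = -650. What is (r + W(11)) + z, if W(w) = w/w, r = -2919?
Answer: -2265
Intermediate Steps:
W(w) = 1
z = 653 (z = 3 - 1*(-650) = 3 + 650 = 653)
(r + W(11)) + z = (-2919 + 1) + 653 = -2918 + 653 = -2265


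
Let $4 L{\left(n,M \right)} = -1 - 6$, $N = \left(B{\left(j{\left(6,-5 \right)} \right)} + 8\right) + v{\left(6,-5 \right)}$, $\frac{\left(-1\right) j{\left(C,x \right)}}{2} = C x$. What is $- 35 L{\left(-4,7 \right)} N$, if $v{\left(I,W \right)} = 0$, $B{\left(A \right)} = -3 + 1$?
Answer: $\frac{735}{2} \approx 367.5$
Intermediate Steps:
$j{\left(C,x \right)} = - 2 C x$
$B{\left(A \right)} = -2$
$N = 6$ ($N = \left(-2 + 8\right) + 0 = 6 + 0 = 6$)
$L{\left(n,M \right)} = - \frac{7}{4}$ ($L{\left(n,M \right)} = \frac{-1 - 6}{4} = \frac{1}{4} \left(-7\right) = - \frac{7}{4}$)
$- 35 L{\left(-4,7 \right)} N = \left(-35\right) \left(- \frac{7}{4}\right) 6 = \frac{245}{4} \cdot 6 = \frac{735}{2}$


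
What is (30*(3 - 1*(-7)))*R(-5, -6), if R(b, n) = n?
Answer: -1800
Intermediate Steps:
(30*(3 - 1*(-7)))*R(-5, -6) = (30*(3 - 1*(-7)))*(-6) = (30*(3 + 7))*(-6) = (30*10)*(-6) = 300*(-6) = -1800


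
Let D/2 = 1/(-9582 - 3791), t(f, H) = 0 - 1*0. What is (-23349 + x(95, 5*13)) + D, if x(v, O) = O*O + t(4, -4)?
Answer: -255745254/13373 ≈ -19124.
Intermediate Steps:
t(f, H) = 0 (t(f, H) = 0 + 0 = 0)
x(v, O) = O² (x(v, O) = O*O + 0 = O² + 0 = O²)
D = -2/13373 (D = 2/(-9582 - 3791) = 2/(-13373) = 2*(-1/13373) = -2/13373 ≈ -0.00014956)
(-23349 + x(95, 5*13)) + D = (-23349 + (5*13)²) - 2/13373 = (-23349 + 65²) - 2/13373 = (-23349 + 4225) - 2/13373 = -19124 - 2/13373 = -255745254/13373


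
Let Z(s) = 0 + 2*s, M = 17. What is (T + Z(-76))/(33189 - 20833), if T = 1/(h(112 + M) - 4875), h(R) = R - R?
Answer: -741001/60235500 ≈ -0.012302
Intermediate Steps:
Z(s) = 2*s
h(R) = 0
T = -1/4875 (T = 1/(0 - 4875) = 1/(-4875) = -1/4875 ≈ -0.00020513)
(T + Z(-76))/(33189 - 20833) = (-1/4875 + 2*(-76))/(33189 - 20833) = (-1/4875 - 152)/12356 = -741001/4875*1/12356 = -741001/60235500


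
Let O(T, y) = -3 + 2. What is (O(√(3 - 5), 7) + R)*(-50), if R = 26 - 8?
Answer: -850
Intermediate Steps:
R = 18
O(T, y) = -1
(O(√(3 - 5), 7) + R)*(-50) = (-1 + 18)*(-50) = 17*(-50) = -850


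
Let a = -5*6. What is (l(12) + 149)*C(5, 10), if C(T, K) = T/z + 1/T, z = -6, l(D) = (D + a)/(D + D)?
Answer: -11267/120 ≈ -93.892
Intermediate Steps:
a = -30
l(D) = (-30 + D)/(2*D) (l(D) = (D - 30)/(D + D) = (-30 + D)/((2*D)) = (-30 + D)*(1/(2*D)) = (-30 + D)/(2*D))
C(T, K) = 1/T - T/6 (C(T, K) = T/(-6) + 1/T = T*(-⅙) + 1/T = -T/6 + 1/T = 1/T - T/6)
(l(12) + 149)*C(5, 10) = ((½)*(-30 + 12)/12 + 149)*(1/5 - ⅙*5) = ((½)*(1/12)*(-18) + 149)*(⅕ - ⅚) = (-¾ + 149)*(-19/30) = (593/4)*(-19/30) = -11267/120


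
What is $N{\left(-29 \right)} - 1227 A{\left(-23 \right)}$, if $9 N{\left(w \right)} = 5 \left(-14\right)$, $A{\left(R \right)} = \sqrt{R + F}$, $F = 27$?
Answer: $- \frac{22156}{9} \approx -2461.8$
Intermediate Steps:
$A{\left(R \right)} = \sqrt{27 + R}$ ($A{\left(R \right)} = \sqrt{R + 27} = \sqrt{27 + R}$)
$N{\left(w \right)} = - \frac{70}{9}$ ($N{\left(w \right)} = \frac{5 \left(-14\right)}{9} = \frac{1}{9} \left(-70\right) = - \frac{70}{9}$)
$N{\left(-29 \right)} - 1227 A{\left(-23 \right)} = - \frac{70}{9} - 1227 \sqrt{27 - 23} = - \frac{70}{9} - 1227 \sqrt{4} = - \frac{70}{9} - 2454 = - \frac{22156}{9}$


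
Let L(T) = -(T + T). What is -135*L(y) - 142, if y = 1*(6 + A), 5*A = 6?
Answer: 1802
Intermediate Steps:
A = 6/5 (A = (⅕)*6 = 6/5 ≈ 1.2000)
y = 36/5 (y = 1*(6 + 6/5) = 1*(36/5) = 36/5 ≈ 7.2000)
L(T) = -2*T
-135*L(y) - 142 = -(-270)*36/5 - 142 = -135*(-72/5) - 142 = 1944 - 142 = 1802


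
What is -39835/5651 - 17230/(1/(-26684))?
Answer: 2598133783485/5651 ≈ 4.5977e+8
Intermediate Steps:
-39835/5651 - 17230/(1/(-26684)) = -39835*1/5651 - 17230/(-1/26684) = -39835/5651 - 17230*(-26684) = -39835/5651 + 459765320 = 2598133783485/5651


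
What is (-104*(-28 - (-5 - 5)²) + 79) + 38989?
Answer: 52380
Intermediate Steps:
(-104*(-28 - (-5 - 5)²) + 79) + 38989 = (-104*(-28 - 1*(-10)²) + 79) + 38989 = (-104*(-28 - 1*100) + 79) + 38989 = (-104*(-28 - 100) + 79) + 38989 = (-104*(-128) + 79) + 38989 = (13312 + 79) + 38989 = 13391 + 38989 = 52380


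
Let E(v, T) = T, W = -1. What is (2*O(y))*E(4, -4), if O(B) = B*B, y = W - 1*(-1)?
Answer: 0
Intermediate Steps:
y = 0 (y = -1 - 1*(-1) = -1 + 1 = 0)
O(B) = B**2
(2*O(y))*E(4, -4) = (2*0**2)*(-4) = (2*0)*(-4) = 0*(-4) = 0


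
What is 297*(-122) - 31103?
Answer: -67337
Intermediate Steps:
297*(-122) - 31103 = -36234 - 31103 = -67337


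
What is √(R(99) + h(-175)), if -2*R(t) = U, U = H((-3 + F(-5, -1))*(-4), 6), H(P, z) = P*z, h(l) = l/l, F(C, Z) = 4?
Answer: √13 ≈ 3.6056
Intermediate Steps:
h(l) = 1
U = -24 (U = ((-3 + 4)*(-4))*6 = (1*(-4))*6 = -4*6 = -24)
R(t) = 12 (R(t) = -½*(-24) = 12)
√(R(99) + h(-175)) = √(12 + 1) = √13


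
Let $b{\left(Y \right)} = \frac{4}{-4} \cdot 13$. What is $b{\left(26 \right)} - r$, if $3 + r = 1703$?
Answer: $-1713$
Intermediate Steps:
$b{\left(Y \right)} = -13$ ($b{\left(Y \right)} = 4 \left(- \frac{1}{4}\right) 13 = \left(-1\right) 13 = -13$)
$r = 1700$ ($r = -3 + 1703 = 1700$)
$b{\left(26 \right)} - r = -13 - 1700 = -1713$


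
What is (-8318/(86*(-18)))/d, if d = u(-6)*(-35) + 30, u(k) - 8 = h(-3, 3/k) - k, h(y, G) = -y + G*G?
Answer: -8318/888165 ≈ -0.0093654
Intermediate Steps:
h(y, G) = G**2 - y (h(y, G) = -y + G**2 = G**2 - y)
u(k) = 11 - k + 9/k**2 (u(k) = 8 + (((3/k)**2 - 1*(-3)) - k) = 8 + ((9/k**2 + 3) - k) = 8 + ((3 + 9/k**2) - k) = 8 + (3 - k + 9/k**2) = 11 - k + 9/k**2)
d = -2295/4 (d = (11 - 1*(-6) + 9/(-6)**2)*(-35) + 30 = (11 + 6 + 9*(1/36))*(-35) + 30 = (11 + 6 + 1/4)*(-35) + 30 = (69/4)*(-35) + 30 = -2415/4 + 30 = -2295/4 ≈ -573.75)
(-8318/(86*(-18)))/d = (-8318/(86*(-18)))/(-2295/4) = -8318/(-1548)*(-4/2295) = -8318*(-1/1548)*(-4/2295) = (4159/774)*(-4/2295) = -8318/888165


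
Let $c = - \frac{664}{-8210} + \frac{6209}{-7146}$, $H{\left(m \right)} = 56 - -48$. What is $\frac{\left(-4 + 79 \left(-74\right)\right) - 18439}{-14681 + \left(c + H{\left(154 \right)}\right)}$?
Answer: $\frac{712501541370}{427629643883} \approx 1.6662$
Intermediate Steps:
$H{\left(m \right)} = 104$ ($H{\left(m \right)} = 56 + 48 = 104$)
$c = - \frac{23115473}{29334330}$ ($c = \left(-664\right) \left(- \frac{1}{8210}\right) + 6209 \left(- \frac{1}{7146}\right) = \frac{332}{4105} - \frac{6209}{7146} = - \frac{23115473}{29334330} \approx -0.788$)
$\frac{\left(-4 + 79 \left(-74\right)\right) - 18439}{-14681 + \left(c + H{\left(154 \right)}\right)} = \frac{\left(-4 + 79 \left(-74\right)\right) - 18439}{-14681 + \left(- \frac{23115473}{29334330} + 104\right)} = \frac{\left(-4 - 5846\right) - 18439}{-14681 + \frac{3027654847}{29334330}} = \frac{-5850 - 18439}{- \frac{427629643883}{29334330}} = \left(-24289\right) \left(- \frac{29334330}{427629643883}\right) = \frac{712501541370}{427629643883}$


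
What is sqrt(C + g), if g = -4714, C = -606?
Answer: 2*I*sqrt(1330) ≈ 72.938*I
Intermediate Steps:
sqrt(C + g) = sqrt(-606 - 4714) = sqrt(-5320) = 2*I*sqrt(1330)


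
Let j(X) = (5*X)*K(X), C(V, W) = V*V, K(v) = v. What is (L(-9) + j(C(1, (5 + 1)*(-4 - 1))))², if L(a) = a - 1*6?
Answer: 100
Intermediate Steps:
C(V, W) = V²
L(a) = -6 + a (L(a) = a - 6 = -6 + a)
j(X) = 5*X² (j(X) = (5*X)*X = 5*X²)
(L(-9) + j(C(1, (5 + 1)*(-4 - 1))))² = ((-6 - 9) + 5*(1²)²)² = (-15 + 5*1²)² = (-15 + 5*1)² = (-15 + 5)² = (-10)² = 100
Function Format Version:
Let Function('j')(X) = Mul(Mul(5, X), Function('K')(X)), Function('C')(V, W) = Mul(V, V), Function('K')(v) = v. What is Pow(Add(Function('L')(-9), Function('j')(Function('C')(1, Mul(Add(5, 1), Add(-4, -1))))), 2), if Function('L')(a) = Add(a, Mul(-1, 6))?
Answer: 100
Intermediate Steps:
Function('C')(V, W) = Pow(V, 2)
Function('L')(a) = Add(-6, a) (Function('L')(a) = Add(a, -6) = Add(-6, a))
Function('j')(X) = Mul(5, Pow(X, 2)) (Function('j')(X) = Mul(Mul(5, X), X) = Mul(5, Pow(X, 2)))
Pow(Add(Function('L')(-9), Function('j')(Function('C')(1, Mul(Add(5, 1), Add(-4, -1))))), 2) = Pow(Add(Add(-6, -9), Mul(5, Pow(Pow(1, 2), 2))), 2) = Pow(Add(-15, Mul(5, Pow(1, 2))), 2) = Pow(Add(-15, Mul(5, 1)), 2) = Pow(Add(-15, 5), 2) = Pow(-10, 2) = 100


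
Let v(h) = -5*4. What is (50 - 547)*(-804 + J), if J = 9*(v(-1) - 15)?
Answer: 556143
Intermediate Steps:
v(h) = -20
J = -315 (J = 9*(-20 - 15) = 9*(-35) = -315)
(50 - 547)*(-804 + J) = (50 - 547)*(-804 - 315) = -497*(-1119) = 556143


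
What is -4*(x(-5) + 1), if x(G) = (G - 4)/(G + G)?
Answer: -38/5 ≈ -7.6000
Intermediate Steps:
x(G) = (-4 + G)/(2*G) (x(G) = (-4 + G)/((2*G)) = (-4 + G)*(1/(2*G)) = (-4 + G)/(2*G))
-4*(x(-5) + 1) = -4*((½)*(-4 - 5)/(-5) + 1) = -4*((½)*(-⅕)*(-9) + 1) = -4*(9/10 + 1) = -4*19/10 = -38/5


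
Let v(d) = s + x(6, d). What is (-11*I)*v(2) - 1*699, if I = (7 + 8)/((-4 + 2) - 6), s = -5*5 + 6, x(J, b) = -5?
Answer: -1194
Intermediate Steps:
s = -19 (s = -25 + 6 = -19)
v(d) = -24 (v(d) = -19 - 5 = -24)
I = -15/8 (I = 15/(-2 - 6) = 15/(-8) = 15*(-⅛) = -15/8 ≈ -1.8750)
(-11*I)*v(2) - 1*699 = -11*(-15/8)*(-24) - 1*699 = (165/8)*(-24) - 699 = -495 - 699 = -1194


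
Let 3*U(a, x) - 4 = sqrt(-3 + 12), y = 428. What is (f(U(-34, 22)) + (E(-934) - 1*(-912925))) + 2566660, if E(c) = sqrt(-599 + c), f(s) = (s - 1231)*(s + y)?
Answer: 26557639/9 + I*sqrt(1533) ≈ 2.9508e+6 + 39.154*I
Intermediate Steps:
U(a, x) = 7/3 (U(a, x) = 4/3 + sqrt(-3 + 12)/3 = 4/3 + sqrt(9)/3 = 4/3 + (1/3)*3 = 4/3 + 1 = 7/3)
f(s) = (-1231 + s)*(428 + s) (f(s) = (s - 1231)*(s + 428) = (-1231 + s)*(428 + s))
(f(U(-34, 22)) + (E(-934) - 1*(-912925))) + 2566660 = ((-526868 + (7/3)**2 - 803*7/3) + (sqrt(-599 - 934) - 1*(-912925))) + 2566660 = ((-526868 + 49/9 - 5621/3) + (sqrt(-1533) + 912925)) + 2566660 = (-4758626/9 + (I*sqrt(1533) + 912925)) + 2566660 = (-4758626/9 + (912925 + I*sqrt(1533))) + 2566660 = (3457699/9 + I*sqrt(1533)) + 2566660 = 26557639/9 + I*sqrt(1533)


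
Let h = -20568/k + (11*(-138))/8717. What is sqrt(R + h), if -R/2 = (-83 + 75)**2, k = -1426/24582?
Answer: sqrt(25881545441072626)/270227 ≈ 595.34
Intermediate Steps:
k = -713/12291 (k = -1426*1/24582 = -713/12291 ≈ -0.058010)
R = -128 (R = -2*(-83 + 75)**2 = -2*(-8)**2 = -2*64 = -128)
h = 95811641094/270227 (h = -20568/(-713/12291) + (11*(-138))/8717 = -20568*(-12291/713) - 1518*1/8717 = 252801288/713 - 66/379 = 95811641094/270227 ≈ 3.5456e+5)
sqrt(R + h) = sqrt(-128 + 95811641094/270227) = sqrt(95777052038/270227) = sqrt(25881545441072626)/270227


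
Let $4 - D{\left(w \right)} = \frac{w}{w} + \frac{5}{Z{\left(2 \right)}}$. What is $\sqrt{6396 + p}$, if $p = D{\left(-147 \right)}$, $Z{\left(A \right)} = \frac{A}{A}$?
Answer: $\sqrt{6394} \approx 79.963$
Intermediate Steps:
$Z{\left(A \right)} = 1$
$D{\left(w \right)} = -2$ ($D{\left(w \right)} = 4 - \left(\frac{w}{w} + \frac{5}{1}\right) = 4 - \left(1 + 5 \cdot 1\right) = 4 - \left(1 + 5\right) = 4 - 6 = -2$)
$p = -2$
$\sqrt{6396 + p} = \sqrt{6396 - 2} = \sqrt{6394}$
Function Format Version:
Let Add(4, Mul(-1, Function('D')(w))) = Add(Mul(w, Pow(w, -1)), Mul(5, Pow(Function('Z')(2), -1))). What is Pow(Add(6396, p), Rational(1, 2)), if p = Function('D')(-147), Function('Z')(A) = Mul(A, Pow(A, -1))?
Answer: Pow(6394, Rational(1, 2)) ≈ 79.963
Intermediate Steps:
Function('Z')(A) = 1
Function('D')(w) = -2 (Function('D')(w) = Add(4, Mul(-1, Add(Mul(w, Pow(w, -1)), Mul(5, Pow(1, -1))))) = Add(4, Mul(-1, Add(1, Mul(5, 1)))) = Add(4, Mul(-1, Add(1, 5))) = Add(4, Mul(-1, 6)) = Add(4, -6) = -2)
p = -2
Pow(Add(6396, p), Rational(1, 2)) = Pow(Add(6396, -2), Rational(1, 2)) = Pow(6394, Rational(1, 2))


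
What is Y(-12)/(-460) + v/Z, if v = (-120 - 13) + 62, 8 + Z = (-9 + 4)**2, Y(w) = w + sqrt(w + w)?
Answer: -8114/1955 - I*sqrt(6)/230 ≈ -4.1504 - 0.01065*I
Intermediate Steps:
Y(w) = w + sqrt(2)*sqrt(w) (Y(w) = w + sqrt(2*w) = w + sqrt(2)*sqrt(w))
Z = 17 (Z = -8 + (-9 + 4)**2 = -8 + (-5)**2 = -8 + 25 = 17)
v = -71 (v = -133 + 62 = -71)
Y(-12)/(-460) + v/Z = (-12 + sqrt(2)*sqrt(-12))/(-460) - 71/17 = (-12 + sqrt(2)*(2*I*sqrt(3)))*(-1/460) - 71*1/17 = (-12 + 2*I*sqrt(6))*(-1/460) - 71/17 = (3/115 - I*sqrt(6)/230) - 71/17 = -8114/1955 - I*sqrt(6)/230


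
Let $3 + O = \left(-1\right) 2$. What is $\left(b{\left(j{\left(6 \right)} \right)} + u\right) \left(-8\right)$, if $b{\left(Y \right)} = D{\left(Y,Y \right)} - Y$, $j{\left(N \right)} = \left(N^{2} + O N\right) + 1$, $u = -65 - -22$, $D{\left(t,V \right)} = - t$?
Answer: $456$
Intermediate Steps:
$O = -5$ ($O = -3 - 2 = -5$)
$u = -43$ ($u = -65 + 22 = -43$)
$j{\left(N \right)} = 1 + N^{2} - 5 N$ ($j{\left(N \right)} = \left(N^{2} - 5 N\right) + 1 = 1 + N^{2} - 5 N$)
$b{\left(Y \right)} = - 2 Y$ ($b{\left(Y \right)} = - Y - Y = - 2 Y$)
$\left(b{\left(j{\left(6 \right)} \right)} + u\right) \left(-8\right) = \left(- 2 \left(1 + 6^{2} - 30\right) - 43\right) \left(-8\right) = \left(- 2 \left(1 + 36 - 30\right) - 43\right) \left(-8\right) = \left(\left(-2\right) 7 - 43\right) \left(-8\right) = \left(-14 - 43\right) \left(-8\right) = \left(-57\right) \left(-8\right) = 456$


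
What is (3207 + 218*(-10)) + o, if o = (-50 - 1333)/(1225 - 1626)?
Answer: 413210/401 ≈ 1030.4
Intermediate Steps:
o = 1383/401 (o = -1383/(-401) = -1383*(-1/401) = 1383/401 ≈ 3.4489)
(3207 + 218*(-10)) + o = (3207 + 218*(-10)) + 1383/401 = (3207 - 2180) + 1383/401 = 1027 + 1383/401 = 413210/401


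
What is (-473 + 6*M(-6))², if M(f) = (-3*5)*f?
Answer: 4489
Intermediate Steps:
M(f) = -15*f
(-473 + 6*M(-6))² = (-473 + 6*(-15*(-6)))² = (-473 + 6*90)² = (-473 + 540)² = 67² = 4489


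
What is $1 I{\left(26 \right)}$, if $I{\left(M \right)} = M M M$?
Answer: $17576$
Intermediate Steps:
$I{\left(M \right)} = M^{3}$ ($I{\left(M \right)} = M^{2} M = M^{3}$)
$1 I{\left(26 \right)} = 1 \cdot 26^{3} = 1 \cdot 17576 = 17576$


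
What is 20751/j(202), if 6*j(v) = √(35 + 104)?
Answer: 124506*√139/139 ≈ 10560.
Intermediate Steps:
j(v) = √139/6 (j(v) = √(35 + 104)/6 = √139/6)
20751/j(202) = 20751/((√139/6)) = 20751*(6*√139/139) = 124506*√139/139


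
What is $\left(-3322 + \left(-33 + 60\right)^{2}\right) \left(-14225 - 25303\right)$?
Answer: $102496104$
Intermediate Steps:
$\left(-3322 + \left(-33 + 60\right)^{2}\right) \left(-14225 - 25303\right) = \left(-3322 + 27^{2}\right) \left(-39528\right) = \left(-3322 + 729\right) \left(-39528\right) = \left(-2593\right) \left(-39528\right) = 102496104$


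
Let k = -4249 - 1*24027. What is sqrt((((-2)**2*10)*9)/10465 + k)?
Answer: 2*I*sqrt(30966770107)/2093 ≈ 168.15*I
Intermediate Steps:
k = -28276 (k = -4249 - 24027 = -28276)
sqrt((((-2)**2*10)*9)/10465 + k) = sqrt((((-2)**2*10)*9)/10465 - 28276) = sqrt(((4*10)*9)*(1/10465) - 28276) = sqrt((40*9)*(1/10465) - 28276) = sqrt(360*(1/10465) - 28276) = sqrt(72/2093 - 28276) = sqrt(-59181596/2093) = 2*I*sqrt(30966770107)/2093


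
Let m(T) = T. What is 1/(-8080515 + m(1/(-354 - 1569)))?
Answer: -1923/15538830346 ≈ -1.2375e-7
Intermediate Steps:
1/(-8080515 + m(1/(-354 - 1569))) = 1/(-8080515 + 1/(-354 - 1569)) = 1/(-8080515 + 1/(-1923)) = 1/(-8080515 - 1/1923) = 1/(-15538830346/1923) = -1923/15538830346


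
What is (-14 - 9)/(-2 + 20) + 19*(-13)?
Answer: -4469/18 ≈ -248.28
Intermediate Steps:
(-14 - 9)/(-2 + 20) + 19*(-13) = -23/18 - 247 = -4469/18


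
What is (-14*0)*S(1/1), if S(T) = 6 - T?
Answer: 0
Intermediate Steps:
(-14*0)*S(1/1) = (-14*0)*(6 - 1/1) = 0*(6 - 1*1) = 0*(6 - 1) = 0*5 = 0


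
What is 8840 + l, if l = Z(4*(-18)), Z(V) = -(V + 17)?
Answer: 8895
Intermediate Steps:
Z(V) = -17 - V (Z(V) = -(17 + V) = -17 - V)
l = 55 (l = -17 - 4*(-18) = -17 - 1*(-72) = -17 + 72 = 55)
8840 + l = 8840 + 55 = 8895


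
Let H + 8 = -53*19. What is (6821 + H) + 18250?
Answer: 24056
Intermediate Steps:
H = -1015 (H = -8 - 53*19 = -8 - 1007 = -1015)
(6821 + H) + 18250 = (6821 - 1015) + 18250 = 5806 + 18250 = 24056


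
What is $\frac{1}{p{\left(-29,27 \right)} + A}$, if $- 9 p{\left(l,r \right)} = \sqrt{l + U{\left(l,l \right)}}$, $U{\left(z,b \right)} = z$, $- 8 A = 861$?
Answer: $- \frac{557928}{60050713} + \frac{576 i \sqrt{58}}{60050713} \approx -0.0092909 + 7.305 \cdot 10^{-5} i$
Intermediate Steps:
$A = - \frac{861}{8}$ ($A = \left(- \frac{1}{8}\right) 861 = - \frac{861}{8} \approx -107.63$)
$p{\left(l,r \right)} = - \frac{\sqrt{2} \sqrt{l}}{9}$ ($p{\left(l,r \right)} = - \frac{\sqrt{l + l}}{9} = - \frac{\sqrt{2 l}}{9} = - \frac{\sqrt{2} \sqrt{l}}{9}$)
$\frac{1}{p{\left(-29,27 \right)} + A} = \frac{1}{- \frac{\sqrt{2} \sqrt{-29}}{9} - \frac{861}{8}} = \frac{1}{- \frac{\sqrt{2} i \sqrt{29}}{9} - \frac{861}{8}} = \frac{1}{- \frac{i \sqrt{58}}{9} - \frac{861}{8}} = \frac{1}{- \frac{861}{8} - \frac{i \sqrt{58}}{9}}$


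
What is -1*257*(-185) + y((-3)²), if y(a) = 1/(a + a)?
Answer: 855811/18 ≈ 47545.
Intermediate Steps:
y(a) = 1/(2*a)
-1*257*(-185) + y((-3)²) = -1*257*(-185) + 1/(2*((-3)²)) = -257*(-185) + (½)/9 = 47545 + (½)*(⅑) = 47545 + 1/18 = 855811/18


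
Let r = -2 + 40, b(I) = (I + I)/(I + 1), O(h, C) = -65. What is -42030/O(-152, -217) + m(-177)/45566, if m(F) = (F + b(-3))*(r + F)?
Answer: 191671107/296179 ≈ 647.15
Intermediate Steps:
b(I) = 2*I/(1 + I) (b(I) = (2*I)/(1 + I) = 2*I/(1 + I))
r = 38
m(F) = (3 + F)*(38 + F) (m(F) = (F + 2*(-3)/(1 - 3))*(38 + F) = (F + 2*(-3)/(-2))*(38 + F) = (F + 2*(-3)*(-1/2))*(38 + F) = (F + 3)*(38 + F) = (3 + F)*(38 + F))
-42030/O(-152, -217) + m(-177)/45566 = -42030/(-65) + (114 + (-177)**2 + 41*(-177))/45566 = -42030*(-1/65) + (114 + 31329 - 7257)*(1/45566) = 8406/13 + 24186*(1/45566) = 8406/13 + 12093/22783 = 191671107/296179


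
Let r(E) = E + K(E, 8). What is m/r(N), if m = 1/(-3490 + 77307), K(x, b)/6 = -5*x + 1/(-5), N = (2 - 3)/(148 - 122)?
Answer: -130/811987 ≈ -0.00016010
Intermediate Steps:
N = -1/26 ≈ -0.038462
K(x, b) = -6/5 - 30*x (K(x, b) = 6*(-5*x + 1/(-5)) = 6*(-5*x - 1/5) = 6*(-1/5 - 5*x) = -6/5 - 30*x)
r(E) = -6/5 - 29*E (r(E) = E + (-6/5 - 30*E) = -6/5 - 29*E)
m = 1/73817 ≈ 1.3547e-5
m/r(N) = 1/(73817*(-6/5 - 29*(-1/26))) = 1/(73817*(-6/5 + 29/26)) = 1/(73817*(-11/130)) = (1/73817)*(-130/11) = -130/811987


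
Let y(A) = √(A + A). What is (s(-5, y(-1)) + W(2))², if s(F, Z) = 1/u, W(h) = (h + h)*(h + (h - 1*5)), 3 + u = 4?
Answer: 9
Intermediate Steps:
u = 1 (u = -3 + 4 = 1)
y(A) = √2*√A (y(A) = √(2*A) = √2*√A)
W(h) = 2*h*(-5 + 2*h) (W(h) = (2*h)*(h + (h - 5)) = (2*h)*(h + (-5 + h)) = (2*h)*(-5 + 2*h) = 2*h*(-5 + 2*h))
s(F, Z) = 1 (s(F, Z) = 1/1 = 1)
(s(-5, y(-1)) + W(2))² = (1 + 2*2*(-5 + 2*2))² = (1 + 2*2*(-5 + 4))² = (1 + 2*2*(-1))² = (1 - 4)² = (-3)² = 9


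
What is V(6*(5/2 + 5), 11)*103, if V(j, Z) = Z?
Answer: 1133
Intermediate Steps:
V(6*(5/2 + 5), 11)*103 = 11*103 = 1133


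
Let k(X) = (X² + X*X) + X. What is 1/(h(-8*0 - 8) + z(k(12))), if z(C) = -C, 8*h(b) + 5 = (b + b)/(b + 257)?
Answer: -1992/598861 ≈ -0.0033263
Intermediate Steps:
k(X) = X + 2*X² (k(X) = (X² + X²) + X = 2*X² + X = X + 2*X²)
h(b) = -5/8 + b/(4*(257 + b)) (h(b) = -5/8 + ((b + b)/(b + 257))/8 = -5/8 + ((2*b)/(257 + b))/8 = -5/8 + (2*b/(257 + b))/8 = -5/8 + b/(4*(257 + b)))
1/(h(-8*0 - 8) + z(k(12))) = 1/((-1285 - 3*(-8*0 - 8))/(8*(257 + (-8*0 - 8))) - 12*(1 + 2*12)) = 1/((-1285 - 3*(0 - 8))/(8*(257 + (0 - 8))) - 12*(1 + 24)) = 1/((-1285 - 3*(-8))/(8*(257 - 8)) - 12*25) = 1/((⅛)*(-1285 + 24)/249 - 1*300) = 1/((⅛)*(1/249)*(-1261) - 300) = 1/(-1261/1992 - 300) = 1/(-598861/1992) = -1992/598861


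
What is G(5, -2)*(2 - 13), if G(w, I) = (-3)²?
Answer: -99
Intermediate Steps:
G(w, I) = 9
G(5, -2)*(2 - 13) = 9*(2 - 13) = 9*(-11) = -99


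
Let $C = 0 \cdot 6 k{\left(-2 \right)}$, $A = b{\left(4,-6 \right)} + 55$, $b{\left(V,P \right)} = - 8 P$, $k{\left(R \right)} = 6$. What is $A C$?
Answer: $0$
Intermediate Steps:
$A = 103$ ($A = \left(-8\right) \left(-6\right) + 55 = 48 + 55 = 103$)
$C = 0$ ($C = 0 \cdot 6 \cdot 6 = 0 \cdot 6 = 0$)
$A C = 103 \cdot 0 = 0$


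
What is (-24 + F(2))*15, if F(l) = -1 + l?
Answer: -345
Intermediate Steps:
(-24 + F(2))*15 = (-24 + (-1 + 2))*15 = (-24 + 1)*15 = -23*15 = -345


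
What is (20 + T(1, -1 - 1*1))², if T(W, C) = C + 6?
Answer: 576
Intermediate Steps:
T(W, C) = 6 + C
(20 + T(1, -1 - 1*1))² = (20 + (6 + (-1 - 1*1)))² = (20 + (6 + (-1 - 1)))² = (20 + (6 - 2))² = (20 + 4)² = 24² = 576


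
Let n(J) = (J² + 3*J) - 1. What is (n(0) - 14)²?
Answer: 225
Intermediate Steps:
n(J) = -1 + J² + 3*J
(n(0) - 14)² = ((-1 + 0² + 3*0) - 14)² = ((-1 + 0 + 0) - 14)² = (-1 - 14)² = (-15)² = 225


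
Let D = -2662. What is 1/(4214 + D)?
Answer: 1/1552 ≈ 0.00064433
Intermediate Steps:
1/(4214 + D) = 1/(4214 - 2662) = 1/1552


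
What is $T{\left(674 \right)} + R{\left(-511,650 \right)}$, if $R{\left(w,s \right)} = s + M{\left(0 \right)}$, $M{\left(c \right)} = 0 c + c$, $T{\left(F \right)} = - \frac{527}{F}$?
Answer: $\frac{437573}{674} \approx 649.22$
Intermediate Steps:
$M{\left(c \right)} = c$ ($M{\left(c \right)} = 0 + c = c$)
$R{\left(w,s \right)} = s$ ($R{\left(w,s \right)} = s + 0 = s$)
$T{\left(674 \right)} + R{\left(-511,650 \right)} = - \frac{527}{674} + 650 = \frac{437573}{674}$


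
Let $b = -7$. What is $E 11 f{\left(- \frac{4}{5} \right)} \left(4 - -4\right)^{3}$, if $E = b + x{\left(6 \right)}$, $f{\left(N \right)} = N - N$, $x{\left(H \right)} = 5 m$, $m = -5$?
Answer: $0$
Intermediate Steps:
$x{\left(H \right)} = -25$ ($x{\left(H \right)} = 5 \left(-5\right) = -25$)
$f{\left(N \right)} = 0$
$E = -32$ ($E = -7 - 25 = -32$)
$E 11 f{\left(- \frac{4}{5} \right)} \left(4 - -4\right)^{3} = \left(-32\right) 11 \cdot 0 \left(4 - -4\right)^{3} = \left(-352\right) 0 \left(4 + 4\right)^{3} = 0 \cdot 8^{3} = 0 \cdot 512 = 0$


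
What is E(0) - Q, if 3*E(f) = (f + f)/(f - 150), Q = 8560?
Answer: -8560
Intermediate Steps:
E(f) = 2*f/(3*(-150 + f)) (E(f) = ((f + f)/(f - 150))/3 = ((2*f)/(-150 + f))/3 = (2*f/(-150 + f))/3 = 2*f/(3*(-150 + f)))
E(0) - Q = (2/3)*0/(-150 + 0) - 1*8560 = (2/3)*0/(-150) - 8560 = (2/3)*0*(-1/150) - 8560 = 0 - 8560 = -8560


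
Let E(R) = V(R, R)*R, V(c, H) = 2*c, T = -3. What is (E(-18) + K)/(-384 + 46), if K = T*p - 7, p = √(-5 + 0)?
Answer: -641/338 + 3*I*√5/338 ≈ -1.8965 + 0.019847*I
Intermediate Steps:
p = I*√5 (p = √(-5) = I*√5 ≈ 2.2361*I)
K = -7 - 3*I*√5 (K = -3*I*√5 - 7 = -7 - 3*I*√5 ≈ -7.0 - 6.7082*I)
E(R) = 2*R² (E(R) = (2*R)*R = 2*R²)
(E(-18) + K)/(-384 + 46) = (2*(-18)² + (-7 - 3*I*√5))/(-384 + 46) = (2*324 + (-7 - 3*I*√5))/(-338) = (648 + (-7 - 3*I*√5))*(-1/338) = (641 - 3*I*√5)*(-1/338) = -641/338 + 3*I*√5/338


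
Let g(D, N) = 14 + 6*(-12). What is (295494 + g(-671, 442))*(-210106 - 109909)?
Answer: -94543951540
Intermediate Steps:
g(D, N) = -58 (g(D, N) = 14 - 72 = -58)
(295494 + g(-671, 442))*(-210106 - 109909) = (295494 - 58)*(-210106 - 109909) = 295436*(-320015) = -94543951540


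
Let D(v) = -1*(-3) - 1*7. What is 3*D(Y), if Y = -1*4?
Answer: -12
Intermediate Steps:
Y = -4
D(v) = -4 (D(v) = 3 - 7 = -4)
3*D(Y) = 3*(-4) = -12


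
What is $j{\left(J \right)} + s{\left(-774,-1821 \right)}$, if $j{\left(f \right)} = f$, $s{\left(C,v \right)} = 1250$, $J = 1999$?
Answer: $3249$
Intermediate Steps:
$j{\left(J \right)} + s{\left(-774,-1821 \right)} = 1999 + 1250 = 3249$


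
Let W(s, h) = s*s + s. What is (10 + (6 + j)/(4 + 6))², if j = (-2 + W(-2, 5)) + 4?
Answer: 121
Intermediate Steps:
W(s, h) = s + s² (W(s, h) = s² + s = s + s²)
j = 4 (j = (-2 - 2*(1 - 2)) + 4 = (-2 - 2*(-1)) + 4 = (-2 + 2) + 4 = 0 + 4 = 4)
(10 + (6 + j)/(4 + 6))² = (10 + (6 + 4)/(4 + 6))² = (10 + 10/10)² = (10 + 10*(⅒))² = (10 + 1)² = 11² = 121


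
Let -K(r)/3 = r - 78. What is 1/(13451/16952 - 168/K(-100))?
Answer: 1508728/722483 ≈ 2.0883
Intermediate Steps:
K(r) = 234 - 3*r (K(r) = -3*(r - 78) = -3*(-78 + r) = 234 - 3*r)
1/(13451/16952 - 168/K(-100)) = 1/(13451/16952 - 168/(234 - 3*(-100))) = 1/(13451*(1/16952) - 168/(234 + 300)) = 1/(13451/16952 - 168/534) = 1/(13451/16952 - 168*1/534) = 1/(13451/16952 - 28/89) = 1/(722483/1508728) = 1508728/722483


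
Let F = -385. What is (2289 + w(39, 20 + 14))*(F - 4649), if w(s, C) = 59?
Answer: -11819832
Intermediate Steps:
(2289 + w(39, 20 + 14))*(F - 4649) = (2289 + 59)*(-385 - 4649) = 2348*(-5034) = -11819832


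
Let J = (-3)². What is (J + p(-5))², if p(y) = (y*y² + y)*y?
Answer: 434281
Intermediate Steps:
J = 9
p(y) = y*(y + y³) (p(y) = (y³ + y)*y = (y + y³)*y = y*(y + y³))
(J + p(-5))² = (9 + ((-5)² + (-5)⁴))² = (9 + (25 + 625))² = (9 + 650)² = 659² = 434281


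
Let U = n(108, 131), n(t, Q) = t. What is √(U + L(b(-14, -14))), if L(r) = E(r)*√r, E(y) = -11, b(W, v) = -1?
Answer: √(108 - 11*I) ≈ 10.406 - 0.52855*I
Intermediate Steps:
U = 108
L(r) = -11*√r
√(U + L(b(-14, -14))) = √(108 - 11*I)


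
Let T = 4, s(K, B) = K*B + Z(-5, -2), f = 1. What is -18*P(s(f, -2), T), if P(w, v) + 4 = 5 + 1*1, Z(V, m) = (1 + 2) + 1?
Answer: -36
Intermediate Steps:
Z(V, m) = 4 (Z(V, m) = 3 + 1 = 4)
s(K, B) = 4 + B*K (s(K, B) = K*B + 4 = B*K + 4 = 4 + B*K)
P(w, v) = 2 (P(w, v) = -4 + (5 + 1*1) = -4 + (5 + 1) = -4 + 6 = 2)
-18*P(s(f, -2), T) = -18*2 = -36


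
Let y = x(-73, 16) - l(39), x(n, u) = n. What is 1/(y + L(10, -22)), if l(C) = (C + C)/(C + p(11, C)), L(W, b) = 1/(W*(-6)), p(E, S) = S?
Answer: -60/4441 ≈ -0.013510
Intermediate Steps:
L(W, b) = -1/(6*W) (L(W, b) = 1/(-6*W) = -1/(6*W))
l(C) = 1 (l(C) = (C + C)/(C + C) = (2*C)/((2*C)) = (2*C)*(1/(2*C)) = 1)
y = -74 (y = -73 - 1*1 = -73 - 1 = -74)
1/(y + L(10, -22)) = 1/(-74 - ⅙/10) = 1/(-74 - ⅙*⅒) = 1/(-74 - 1/60) = 1/(-4441/60) = -60/4441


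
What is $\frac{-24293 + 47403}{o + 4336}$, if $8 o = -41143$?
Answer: $- \frac{36976}{1291} \approx -28.641$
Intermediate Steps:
$o = - \frac{41143}{8}$ ($o = \frac{1}{8} \left(-41143\right) = - \frac{41143}{8} \approx -5142.9$)
$\frac{-24293 + 47403}{o + 4336} = \frac{-24293 + 47403}{- \frac{41143}{8} + 4336} = \frac{23110}{- \frac{6455}{8}} = 23110 \left(- \frac{8}{6455}\right) = - \frac{36976}{1291}$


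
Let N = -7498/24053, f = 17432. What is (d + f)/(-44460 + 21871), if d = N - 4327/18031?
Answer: -7560012903007/9796841235727 ≈ -0.77168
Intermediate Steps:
N = -7498/24053 (N = -7498*1/24053 = -7498/24053 ≈ -0.31173)
d = -239273769/433699643 (d = -7498/24053 - 4327/18031 = -239273769/433699643 ≈ -0.55170)
(d + f)/(-44460 + 21871) = (-239273769/433699643 + 17432)/(-44460 + 21871) = (7560012903007/433699643)/(-22589) = (7560012903007/433699643)*(-1/22589) = -7560012903007/9796841235727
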